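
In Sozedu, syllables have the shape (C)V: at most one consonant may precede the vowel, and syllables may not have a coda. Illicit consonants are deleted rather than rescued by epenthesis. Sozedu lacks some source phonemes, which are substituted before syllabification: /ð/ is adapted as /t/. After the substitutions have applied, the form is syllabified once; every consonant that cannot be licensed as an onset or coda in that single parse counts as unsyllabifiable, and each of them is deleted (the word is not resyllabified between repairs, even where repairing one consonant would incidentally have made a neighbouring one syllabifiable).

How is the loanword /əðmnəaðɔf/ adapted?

ənəatɔ

Substitution: /ð/ → /t/, giving /ətmnəatɔf/.
Syllabifying with onset maximization leaves /t/, /m/, /f/ stranded (no codas are permitted; onsets are limited to one consonant).
Deleting the stranded consonants removes /t/, /m/, /f/.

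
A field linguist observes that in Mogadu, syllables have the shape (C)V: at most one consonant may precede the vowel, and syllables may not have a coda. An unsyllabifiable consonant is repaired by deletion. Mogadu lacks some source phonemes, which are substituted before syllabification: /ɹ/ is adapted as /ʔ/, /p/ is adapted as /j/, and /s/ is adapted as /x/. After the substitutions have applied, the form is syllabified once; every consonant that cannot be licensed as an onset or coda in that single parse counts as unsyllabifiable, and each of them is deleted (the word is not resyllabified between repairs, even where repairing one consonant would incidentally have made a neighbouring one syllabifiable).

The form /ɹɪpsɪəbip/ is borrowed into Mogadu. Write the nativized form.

Substitution: /ɹ/ → /ʔ/, /p/ → /j/, /s/ → /x/, giving /ʔɪjxɪəbij/.
The consonants /j/, /j/ cannot be parsed into a legal (C)V syllable (no codas are permitted; onsets are limited to one consonant).
Each unlicensed consonant is deleted: /j/, /j/.

ʔɪxɪəbi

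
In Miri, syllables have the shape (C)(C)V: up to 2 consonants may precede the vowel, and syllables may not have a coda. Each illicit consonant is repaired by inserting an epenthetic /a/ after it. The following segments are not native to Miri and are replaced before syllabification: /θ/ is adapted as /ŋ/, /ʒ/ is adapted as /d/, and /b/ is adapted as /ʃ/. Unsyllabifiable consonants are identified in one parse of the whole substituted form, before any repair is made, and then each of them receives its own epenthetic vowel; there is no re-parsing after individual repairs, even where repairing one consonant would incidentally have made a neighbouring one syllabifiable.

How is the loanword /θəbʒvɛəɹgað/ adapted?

ŋəʃadvɛəɹgaða

Substitution: /θ/ → /ŋ/, /b/ → /ʃ/, /ʒ/ → /d/, giving /ŋəʃdvɛəɹgað/.
Syllabifying with onset maximization leaves /ʃ/, /ð/ stranded (no codas are permitted; onsets may contain at most 2 consonants).
Epenthesis after each stranded consonant: /ʃ/ → /ʃa/, /ð/ → /ða/.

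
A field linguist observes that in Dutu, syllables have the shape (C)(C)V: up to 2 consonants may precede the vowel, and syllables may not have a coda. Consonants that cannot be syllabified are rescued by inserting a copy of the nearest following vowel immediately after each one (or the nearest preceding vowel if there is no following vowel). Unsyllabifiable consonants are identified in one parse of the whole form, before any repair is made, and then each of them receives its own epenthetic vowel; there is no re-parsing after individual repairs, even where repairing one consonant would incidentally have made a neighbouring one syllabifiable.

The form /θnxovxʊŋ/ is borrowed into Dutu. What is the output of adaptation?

θonxovxʊŋʊ

Syllabifying with onset maximization leaves /θ/, /ŋ/ stranded (no codas are permitted; onsets may contain at most 2 consonants).
Epenthesis after each stranded consonant: /θ/ → /θo/, /ŋ/ → /ŋʊ/.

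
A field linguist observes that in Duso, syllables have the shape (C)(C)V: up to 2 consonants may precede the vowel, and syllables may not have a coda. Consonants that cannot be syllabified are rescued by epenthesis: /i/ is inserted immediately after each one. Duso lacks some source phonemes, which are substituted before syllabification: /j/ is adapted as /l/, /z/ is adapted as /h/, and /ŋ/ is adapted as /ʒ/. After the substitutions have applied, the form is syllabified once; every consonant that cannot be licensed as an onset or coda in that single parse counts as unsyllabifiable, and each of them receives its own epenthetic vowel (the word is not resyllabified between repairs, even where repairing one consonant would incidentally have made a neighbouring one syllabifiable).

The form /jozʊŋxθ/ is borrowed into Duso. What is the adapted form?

lohʊʒixiθi

Substitution: /j/ → /l/, /z/ → /h/, /ŋ/ → /ʒ/, giving /lohʊʒxθ/.
Under (C)(C)V, the unsyllabifiable consonants are /ʒ/, /x/, /θ/ (no codas are permitted; onsets may contain at most 2 consonants).
Epenthesis after each stranded consonant: /ʒ/ → /ʒi/, /x/ → /xi/, /θ/ → /θi/.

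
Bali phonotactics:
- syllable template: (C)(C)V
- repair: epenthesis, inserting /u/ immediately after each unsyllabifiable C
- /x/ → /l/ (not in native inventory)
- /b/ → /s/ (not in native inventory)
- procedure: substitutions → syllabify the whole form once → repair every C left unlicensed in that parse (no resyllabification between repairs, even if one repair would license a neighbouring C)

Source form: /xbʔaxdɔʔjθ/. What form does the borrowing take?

lusʔaldɔʔujuθu

Substitution: /x/ → /l/, /b/ → /s/, giving /lsʔaldɔʔjθ/.
The consonants /l/, /ʔ/, /j/, /θ/ cannot be parsed into a legal (C)(C)V syllable (no codas are permitted; onsets may contain at most 2 consonants).
Each unlicensed consonant becomes the onset of a new syllable: /l/ → /lu/, /ʔ/ → /ʔu/, /j/ → /ju/, /θ/ → /θu/.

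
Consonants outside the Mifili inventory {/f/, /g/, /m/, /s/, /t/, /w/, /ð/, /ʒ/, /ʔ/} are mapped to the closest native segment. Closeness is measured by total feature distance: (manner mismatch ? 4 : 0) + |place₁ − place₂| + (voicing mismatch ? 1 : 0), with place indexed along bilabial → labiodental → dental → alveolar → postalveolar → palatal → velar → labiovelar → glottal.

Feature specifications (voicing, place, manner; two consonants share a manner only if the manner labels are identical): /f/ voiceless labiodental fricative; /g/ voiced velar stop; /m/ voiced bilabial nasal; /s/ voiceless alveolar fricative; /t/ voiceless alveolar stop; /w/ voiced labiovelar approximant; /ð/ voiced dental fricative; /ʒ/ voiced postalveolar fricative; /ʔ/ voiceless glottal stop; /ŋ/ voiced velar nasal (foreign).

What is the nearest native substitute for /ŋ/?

/g/ is closest: manner differs (nasal→stop, +4), place distance 0 (velar→velar), same voicing; total 4. Next closest is /w/ at distance 5.

g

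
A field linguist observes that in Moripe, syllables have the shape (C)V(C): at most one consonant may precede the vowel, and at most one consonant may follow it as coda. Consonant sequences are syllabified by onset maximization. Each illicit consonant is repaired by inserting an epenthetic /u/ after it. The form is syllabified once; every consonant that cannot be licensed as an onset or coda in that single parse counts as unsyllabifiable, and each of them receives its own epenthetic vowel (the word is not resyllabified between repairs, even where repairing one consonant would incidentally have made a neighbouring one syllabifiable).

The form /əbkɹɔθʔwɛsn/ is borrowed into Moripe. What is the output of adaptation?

Under (C)V(C), the unsyllabifiable consonants are /k/, /ʔ/, /n/ (at most one coda consonant is licensed; onsets are limited to one consonant).
Inserting the epenthetic vowel yields /k/ → /ku/, /ʔ/ → /ʔu/, /n/ → /nu/.

əbkuɹɔθʔuwɛsnu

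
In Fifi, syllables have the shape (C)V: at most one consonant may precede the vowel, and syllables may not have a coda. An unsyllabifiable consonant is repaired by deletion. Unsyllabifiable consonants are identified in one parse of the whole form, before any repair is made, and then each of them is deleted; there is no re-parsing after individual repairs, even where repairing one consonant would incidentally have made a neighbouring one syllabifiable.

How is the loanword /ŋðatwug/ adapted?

ðawu

Under (C)V, the unsyllabifiable consonants are /ŋ/, /t/, /g/ (no codas are permitted; onsets are limited to one consonant).
Each unlicensed consonant is deleted: /ŋ/, /t/, /g/.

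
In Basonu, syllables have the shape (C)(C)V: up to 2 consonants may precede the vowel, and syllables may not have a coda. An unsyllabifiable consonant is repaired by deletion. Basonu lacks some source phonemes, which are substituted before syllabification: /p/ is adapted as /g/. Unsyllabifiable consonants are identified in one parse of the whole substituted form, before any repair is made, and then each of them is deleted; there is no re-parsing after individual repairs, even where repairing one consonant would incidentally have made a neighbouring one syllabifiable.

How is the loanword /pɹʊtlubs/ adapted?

Substitution: /p/ → /g/, giving /gɹʊtlubs/.
The consonants /b/, /s/ cannot be parsed into a legal (C)(C)V syllable (no codas are permitted; onsets may contain at most 2 consonants).
Deleting the stranded consonants removes /b/, /s/.

gɹʊtlu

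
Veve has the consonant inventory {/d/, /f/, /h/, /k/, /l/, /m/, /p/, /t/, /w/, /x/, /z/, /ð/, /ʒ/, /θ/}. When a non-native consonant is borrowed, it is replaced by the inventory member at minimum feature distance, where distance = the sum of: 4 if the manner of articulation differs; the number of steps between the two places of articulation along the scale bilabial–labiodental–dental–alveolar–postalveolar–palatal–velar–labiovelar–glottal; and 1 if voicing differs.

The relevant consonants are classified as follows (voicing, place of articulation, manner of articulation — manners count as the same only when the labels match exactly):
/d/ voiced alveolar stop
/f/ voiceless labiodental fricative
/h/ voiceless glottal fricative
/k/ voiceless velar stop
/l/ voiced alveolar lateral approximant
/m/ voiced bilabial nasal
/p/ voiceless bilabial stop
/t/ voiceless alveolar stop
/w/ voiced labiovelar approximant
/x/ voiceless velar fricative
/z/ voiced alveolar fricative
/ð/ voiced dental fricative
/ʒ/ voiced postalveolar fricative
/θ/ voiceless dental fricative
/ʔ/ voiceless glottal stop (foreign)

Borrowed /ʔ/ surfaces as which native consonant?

k

/k/ is closest: same manner (stop), place distance 2 (glottal→velar), same voicing; total 2. Next closest is /h/ at distance 4.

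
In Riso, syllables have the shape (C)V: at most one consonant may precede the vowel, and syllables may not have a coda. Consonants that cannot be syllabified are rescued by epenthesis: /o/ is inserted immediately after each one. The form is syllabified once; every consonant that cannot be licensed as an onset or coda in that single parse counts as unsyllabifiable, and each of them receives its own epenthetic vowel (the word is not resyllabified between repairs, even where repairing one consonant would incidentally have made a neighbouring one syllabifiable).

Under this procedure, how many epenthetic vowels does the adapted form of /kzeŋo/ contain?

The unsyllabifiable consonants are /k/; each receives one epenthetic vowel.

1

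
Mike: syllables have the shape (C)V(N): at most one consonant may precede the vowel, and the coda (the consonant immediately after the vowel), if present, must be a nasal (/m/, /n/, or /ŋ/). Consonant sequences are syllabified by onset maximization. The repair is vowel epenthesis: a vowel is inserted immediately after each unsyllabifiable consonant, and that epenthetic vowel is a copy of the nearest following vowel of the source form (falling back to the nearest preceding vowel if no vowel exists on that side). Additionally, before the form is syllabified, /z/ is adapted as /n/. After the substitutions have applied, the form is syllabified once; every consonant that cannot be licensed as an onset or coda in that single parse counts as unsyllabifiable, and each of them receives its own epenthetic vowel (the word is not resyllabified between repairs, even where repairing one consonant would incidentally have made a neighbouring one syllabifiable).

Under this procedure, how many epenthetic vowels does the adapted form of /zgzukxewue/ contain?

3

After substitution the input is /ngnukxewue/.
The unsyllabifiable consonants are /n/, /g/, /k/; each receives one epenthetic vowel.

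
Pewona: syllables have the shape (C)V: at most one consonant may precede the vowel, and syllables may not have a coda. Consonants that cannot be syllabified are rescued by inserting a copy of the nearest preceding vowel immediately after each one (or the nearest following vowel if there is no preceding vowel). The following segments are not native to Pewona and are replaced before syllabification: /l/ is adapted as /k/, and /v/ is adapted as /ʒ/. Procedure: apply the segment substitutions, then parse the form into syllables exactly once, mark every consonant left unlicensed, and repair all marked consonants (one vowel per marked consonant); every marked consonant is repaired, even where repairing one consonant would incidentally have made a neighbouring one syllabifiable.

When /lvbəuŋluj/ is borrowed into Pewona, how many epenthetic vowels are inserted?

4

After substitution the input is /kʒbəuŋkuj/.
The unsyllabifiable consonants are /k/, /ʒ/, /ŋ/, /j/; each receives one epenthetic vowel.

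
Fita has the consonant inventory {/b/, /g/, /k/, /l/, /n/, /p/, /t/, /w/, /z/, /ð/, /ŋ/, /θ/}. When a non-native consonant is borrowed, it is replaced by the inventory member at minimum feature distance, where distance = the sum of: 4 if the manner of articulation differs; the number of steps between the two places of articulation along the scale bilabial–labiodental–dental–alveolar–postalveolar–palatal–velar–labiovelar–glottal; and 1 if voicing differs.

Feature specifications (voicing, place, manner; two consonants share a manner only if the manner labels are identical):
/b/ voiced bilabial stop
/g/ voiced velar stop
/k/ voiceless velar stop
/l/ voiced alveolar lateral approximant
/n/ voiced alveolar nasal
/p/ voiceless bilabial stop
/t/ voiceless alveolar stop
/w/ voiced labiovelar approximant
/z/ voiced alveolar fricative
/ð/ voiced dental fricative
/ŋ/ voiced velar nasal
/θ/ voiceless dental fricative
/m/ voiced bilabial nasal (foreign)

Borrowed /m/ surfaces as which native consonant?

/n/ is closest: same manner (nasal), place distance 3 (bilabial→alveolar), same voicing; total 3. Next closest is /b/ at distance 4.

n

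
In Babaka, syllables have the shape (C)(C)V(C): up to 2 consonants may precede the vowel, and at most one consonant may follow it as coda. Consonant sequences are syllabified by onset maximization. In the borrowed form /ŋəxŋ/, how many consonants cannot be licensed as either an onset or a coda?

The consonants /ŋ/ cannot be parsed into a legal (C)(C)V(C) syllable (at most one coda consonant is licensed; onsets may contain at most 2 consonants).

1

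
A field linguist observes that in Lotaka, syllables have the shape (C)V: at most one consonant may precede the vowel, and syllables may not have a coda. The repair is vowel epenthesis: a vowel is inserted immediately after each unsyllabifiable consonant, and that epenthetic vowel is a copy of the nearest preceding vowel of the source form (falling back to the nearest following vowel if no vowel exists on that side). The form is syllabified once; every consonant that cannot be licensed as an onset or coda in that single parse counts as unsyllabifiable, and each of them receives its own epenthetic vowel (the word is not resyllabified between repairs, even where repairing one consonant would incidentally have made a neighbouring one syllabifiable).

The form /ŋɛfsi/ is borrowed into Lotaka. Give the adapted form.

Under (C)V, the unsyllabifiable consonants are /f/ (no codas are permitted; onsets are limited to one consonant).
Inserting the epenthetic vowel yields /f/ → /fɛ/.

ŋɛfɛsi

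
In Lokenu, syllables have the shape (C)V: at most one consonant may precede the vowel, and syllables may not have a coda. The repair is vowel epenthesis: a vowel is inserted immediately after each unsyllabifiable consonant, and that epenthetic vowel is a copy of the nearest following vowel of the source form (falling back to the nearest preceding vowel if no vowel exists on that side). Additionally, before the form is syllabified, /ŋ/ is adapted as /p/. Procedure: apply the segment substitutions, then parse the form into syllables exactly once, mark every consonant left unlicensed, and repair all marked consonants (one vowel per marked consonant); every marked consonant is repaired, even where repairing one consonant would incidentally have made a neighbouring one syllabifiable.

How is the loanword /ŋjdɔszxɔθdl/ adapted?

Substitution: /ŋ/ → /p/, giving /pjdɔszxɔθdl/.
Syllabifying with onset maximization leaves /p/, /j/, /s/, /z/, /θ/, /d/, /l/ stranded (no codas are permitted; onsets are limited to one consonant).
Epenthesis after each stranded consonant: /p/ → /pɔ/, /j/ → /jɔ/, /s/ → /sɔ/, /z/ → /zɔ/, /θ/ → /θɔ/, /d/ → /dɔ/, /l/ → /lɔ/.

pɔjɔdɔsɔzɔxɔθɔdɔlɔ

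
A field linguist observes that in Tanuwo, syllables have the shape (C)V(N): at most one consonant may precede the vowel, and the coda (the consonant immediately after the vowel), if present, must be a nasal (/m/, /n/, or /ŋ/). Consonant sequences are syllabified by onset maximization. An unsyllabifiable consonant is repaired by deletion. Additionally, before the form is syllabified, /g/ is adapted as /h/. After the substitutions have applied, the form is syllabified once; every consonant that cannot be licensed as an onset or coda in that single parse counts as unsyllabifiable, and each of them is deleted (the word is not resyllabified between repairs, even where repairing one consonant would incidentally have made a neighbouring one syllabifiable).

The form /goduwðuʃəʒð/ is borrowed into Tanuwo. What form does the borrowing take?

hoduðuʃə

Substitution: /g/ → /h/, giving /hoduwðuʃəʒð/.
The consonants /w/, /ʒ/, /ð/ cannot be parsed into a legal (C)V(N) syllable (only a nasal (/m/, /n/, or /ŋ/) is licensed in coda position; onsets are limited to one consonant).
Deleting the stranded consonants removes /w/, /ʒ/, /ð/.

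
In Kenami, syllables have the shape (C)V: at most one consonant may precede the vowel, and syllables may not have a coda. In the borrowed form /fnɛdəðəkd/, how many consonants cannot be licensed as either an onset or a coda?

Under (C)V, the unsyllabifiable consonants are /f/, /k/, /d/ (no codas are permitted; onsets are limited to one consonant).

3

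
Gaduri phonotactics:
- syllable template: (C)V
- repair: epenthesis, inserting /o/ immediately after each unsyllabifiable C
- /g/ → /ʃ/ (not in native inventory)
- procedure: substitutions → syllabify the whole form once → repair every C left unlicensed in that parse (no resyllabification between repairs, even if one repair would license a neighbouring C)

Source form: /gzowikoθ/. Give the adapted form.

ʃozowikoθo

Substitution: /g/ → /ʃ/, giving /ʃzowikoθ/.
The consonants /ʃ/, /θ/ cannot be parsed into a legal (C)V syllable (no codas are permitted; onsets are limited to one consonant).
Each unlicensed consonant becomes the onset of a new syllable: /ʃ/ → /ʃo/, /θ/ → /θo/.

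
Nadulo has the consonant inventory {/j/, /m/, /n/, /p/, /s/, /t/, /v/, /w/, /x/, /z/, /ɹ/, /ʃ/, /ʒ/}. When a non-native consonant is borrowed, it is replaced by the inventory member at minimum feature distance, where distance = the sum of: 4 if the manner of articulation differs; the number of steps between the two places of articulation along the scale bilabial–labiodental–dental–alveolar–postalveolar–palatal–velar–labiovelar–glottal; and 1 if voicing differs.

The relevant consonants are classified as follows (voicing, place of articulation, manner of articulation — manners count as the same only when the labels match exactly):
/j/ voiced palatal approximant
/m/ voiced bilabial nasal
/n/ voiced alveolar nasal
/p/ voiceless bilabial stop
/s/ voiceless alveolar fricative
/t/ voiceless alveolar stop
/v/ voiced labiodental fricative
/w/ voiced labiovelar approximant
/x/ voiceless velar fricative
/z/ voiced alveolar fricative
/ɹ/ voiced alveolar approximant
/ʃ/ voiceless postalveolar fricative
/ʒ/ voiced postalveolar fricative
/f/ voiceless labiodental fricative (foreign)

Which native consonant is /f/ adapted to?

/v/ is closest: same manner (fricative), place distance 0 (labiodental→labiodental), voicing differs (+1); total 1. Next closest is /s/ at distance 2.

v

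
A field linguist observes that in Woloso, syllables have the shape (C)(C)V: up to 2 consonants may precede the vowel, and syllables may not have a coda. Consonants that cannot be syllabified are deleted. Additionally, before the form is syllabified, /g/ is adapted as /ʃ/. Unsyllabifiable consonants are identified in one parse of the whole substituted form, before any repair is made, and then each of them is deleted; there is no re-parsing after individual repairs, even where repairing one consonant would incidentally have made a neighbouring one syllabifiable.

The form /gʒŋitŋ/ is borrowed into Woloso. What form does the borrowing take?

ʒŋi

Substitution: /g/ → /ʃ/, giving /ʃʒŋitŋ/.
The consonants /ʃ/, /t/, /ŋ/ cannot be parsed into a legal (C)(C)V syllable (no codas are permitted; onsets may contain at most 2 consonants).
Each unlicensed consonant is deleted: /ʃ/, /t/, /ŋ/.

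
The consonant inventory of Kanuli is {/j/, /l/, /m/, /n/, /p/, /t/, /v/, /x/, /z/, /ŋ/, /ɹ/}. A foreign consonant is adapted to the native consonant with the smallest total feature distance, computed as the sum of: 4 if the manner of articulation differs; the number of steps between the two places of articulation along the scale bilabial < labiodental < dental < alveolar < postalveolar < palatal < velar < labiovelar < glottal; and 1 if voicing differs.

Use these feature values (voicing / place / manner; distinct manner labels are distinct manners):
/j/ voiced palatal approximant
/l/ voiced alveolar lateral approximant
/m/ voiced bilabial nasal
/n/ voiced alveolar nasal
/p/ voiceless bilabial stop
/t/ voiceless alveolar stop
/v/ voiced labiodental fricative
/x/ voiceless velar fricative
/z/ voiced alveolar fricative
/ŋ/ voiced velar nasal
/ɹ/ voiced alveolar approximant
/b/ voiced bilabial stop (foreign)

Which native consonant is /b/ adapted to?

/p/ is closest: same manner (stop), place distance 0 (bilabial→bilabial), voicing differs (+1); total 1. Next closest is /m/ at distance 4.

p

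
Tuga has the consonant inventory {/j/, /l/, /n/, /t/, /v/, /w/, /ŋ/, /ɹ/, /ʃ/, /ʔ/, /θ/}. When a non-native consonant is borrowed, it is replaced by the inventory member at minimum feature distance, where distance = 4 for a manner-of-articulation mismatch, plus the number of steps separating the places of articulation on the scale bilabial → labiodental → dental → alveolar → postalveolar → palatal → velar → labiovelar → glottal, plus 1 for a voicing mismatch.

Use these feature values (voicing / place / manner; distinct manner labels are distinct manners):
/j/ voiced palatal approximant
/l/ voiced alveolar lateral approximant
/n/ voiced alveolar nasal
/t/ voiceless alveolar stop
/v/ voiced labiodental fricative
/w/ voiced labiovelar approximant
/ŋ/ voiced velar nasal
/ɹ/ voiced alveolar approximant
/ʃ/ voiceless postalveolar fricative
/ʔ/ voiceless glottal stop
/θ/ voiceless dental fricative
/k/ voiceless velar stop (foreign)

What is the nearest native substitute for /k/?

ʔ

/ʔ/ is closest: same manner (stop), place distance 2 (velar→glottal), same voicing; total 2. Next closest is /t/ at distance 3.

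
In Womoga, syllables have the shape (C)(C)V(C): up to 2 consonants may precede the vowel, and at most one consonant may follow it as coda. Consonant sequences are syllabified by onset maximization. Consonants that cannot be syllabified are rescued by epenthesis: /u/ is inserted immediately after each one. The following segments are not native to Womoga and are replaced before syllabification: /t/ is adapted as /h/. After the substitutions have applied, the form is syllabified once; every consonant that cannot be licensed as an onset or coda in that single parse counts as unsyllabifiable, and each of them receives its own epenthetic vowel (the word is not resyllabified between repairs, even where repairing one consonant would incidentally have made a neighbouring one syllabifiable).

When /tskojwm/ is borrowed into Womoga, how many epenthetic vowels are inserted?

3

After substitution the input is /hskojwm/.
The unsyllabifiable consonants are /h/, /w/, /m/; each receives one epenthetic vowel.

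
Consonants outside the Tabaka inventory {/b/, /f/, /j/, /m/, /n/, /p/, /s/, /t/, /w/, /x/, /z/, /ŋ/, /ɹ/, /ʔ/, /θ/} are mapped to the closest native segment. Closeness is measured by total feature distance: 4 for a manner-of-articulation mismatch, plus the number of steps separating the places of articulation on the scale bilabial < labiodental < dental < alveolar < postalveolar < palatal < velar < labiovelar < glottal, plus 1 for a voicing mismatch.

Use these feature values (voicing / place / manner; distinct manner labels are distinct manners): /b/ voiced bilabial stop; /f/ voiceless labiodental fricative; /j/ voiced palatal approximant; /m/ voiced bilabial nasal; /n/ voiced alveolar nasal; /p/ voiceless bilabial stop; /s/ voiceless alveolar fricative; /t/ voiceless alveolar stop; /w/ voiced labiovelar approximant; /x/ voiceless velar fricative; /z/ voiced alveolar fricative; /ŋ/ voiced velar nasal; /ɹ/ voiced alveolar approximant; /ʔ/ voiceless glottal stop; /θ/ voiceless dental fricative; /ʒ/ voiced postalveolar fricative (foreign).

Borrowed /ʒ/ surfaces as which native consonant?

/z/ is closest: same manner (fricative), place distance 1 (postalveolar→alveolar), same voicing; total 1. Next closest is /s/ at distance 2.

z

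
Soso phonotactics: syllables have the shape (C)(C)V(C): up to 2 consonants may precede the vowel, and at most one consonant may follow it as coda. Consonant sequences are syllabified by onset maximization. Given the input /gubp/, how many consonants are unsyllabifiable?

1

The consonants /p/ cannot be parsed into a legal (C)(C)V(C) syllable (at most one coda consonant is licensed; onsets may contain at most 2 consonants).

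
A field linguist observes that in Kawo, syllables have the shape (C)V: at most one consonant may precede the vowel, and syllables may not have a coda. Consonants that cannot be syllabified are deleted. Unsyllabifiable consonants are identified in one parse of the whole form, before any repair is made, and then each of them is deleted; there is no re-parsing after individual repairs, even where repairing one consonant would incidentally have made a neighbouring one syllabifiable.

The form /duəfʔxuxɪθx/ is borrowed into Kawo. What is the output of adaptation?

duəxuxɪ

The consonants /f/, /ʔ/, /θ/, /x/ cannot be parsed into a legal (C)V syllable (no codas are permitted; onsets are limited to one consonant).
Each unlicensed consonant is deleted: /f/, /ʔ/, /θ/, /x/.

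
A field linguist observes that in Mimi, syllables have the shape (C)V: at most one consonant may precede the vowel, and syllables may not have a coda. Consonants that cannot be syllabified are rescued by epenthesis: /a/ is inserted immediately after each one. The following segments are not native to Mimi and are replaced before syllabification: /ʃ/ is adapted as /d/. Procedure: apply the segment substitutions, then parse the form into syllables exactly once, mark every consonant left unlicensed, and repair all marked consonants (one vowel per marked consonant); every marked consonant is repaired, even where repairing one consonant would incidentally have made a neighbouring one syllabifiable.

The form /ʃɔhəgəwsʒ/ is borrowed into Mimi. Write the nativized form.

dɔhəgəwasaʒa

Substitution: /ʃ/ → /d/, giving /dɔhəgəwsʒ/.
Under (C)V, the unsyllabifiable consonants are /w/, /s/, /ʒ/ (no codas are permitted; onsets are limited to one consonant).
Each unlicensed consonant becomes the onset of a new syllable: /w/ → /wa/, /s/ → /sa/, /ʒ/ → /ʒa/.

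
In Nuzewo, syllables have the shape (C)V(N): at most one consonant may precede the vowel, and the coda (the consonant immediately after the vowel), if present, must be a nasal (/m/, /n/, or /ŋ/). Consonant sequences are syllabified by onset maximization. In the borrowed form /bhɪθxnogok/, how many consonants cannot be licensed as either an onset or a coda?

Under (C)V(N), the unsyllabifiable consonants are /b/, /θ/, /x/, /k/ (only a nasal (/m/, /n/, or /ŋ/) is licensed in coda position; onsets are limited to one consonant).

4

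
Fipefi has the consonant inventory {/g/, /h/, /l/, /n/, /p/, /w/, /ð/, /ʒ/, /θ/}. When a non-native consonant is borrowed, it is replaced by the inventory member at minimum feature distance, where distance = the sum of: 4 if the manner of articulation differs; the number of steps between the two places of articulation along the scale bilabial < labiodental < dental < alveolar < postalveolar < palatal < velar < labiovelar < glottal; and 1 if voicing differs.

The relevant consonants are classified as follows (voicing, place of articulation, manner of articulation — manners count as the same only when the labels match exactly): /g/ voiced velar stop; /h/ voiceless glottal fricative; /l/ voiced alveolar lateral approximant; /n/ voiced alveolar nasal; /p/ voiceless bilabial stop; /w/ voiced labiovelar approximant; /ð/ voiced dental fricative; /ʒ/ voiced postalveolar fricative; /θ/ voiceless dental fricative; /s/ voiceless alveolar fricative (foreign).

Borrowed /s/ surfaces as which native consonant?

/θ/ is closest: same manner (fricative), place distance 1 (alveolar→dental), same voicing; total 1. Next closest is /ð/ at distance 2.

θ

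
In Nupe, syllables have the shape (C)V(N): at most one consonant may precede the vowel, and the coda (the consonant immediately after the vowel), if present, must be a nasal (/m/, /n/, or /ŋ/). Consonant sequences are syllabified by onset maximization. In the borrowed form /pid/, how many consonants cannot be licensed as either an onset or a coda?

The consonants /d/ cannot be parsed into a legal (C)V(N) syllable (only a nasal (/m/, /n/, or /ŋ/) is licensed in coda position; onsets are limited to one consonant).

1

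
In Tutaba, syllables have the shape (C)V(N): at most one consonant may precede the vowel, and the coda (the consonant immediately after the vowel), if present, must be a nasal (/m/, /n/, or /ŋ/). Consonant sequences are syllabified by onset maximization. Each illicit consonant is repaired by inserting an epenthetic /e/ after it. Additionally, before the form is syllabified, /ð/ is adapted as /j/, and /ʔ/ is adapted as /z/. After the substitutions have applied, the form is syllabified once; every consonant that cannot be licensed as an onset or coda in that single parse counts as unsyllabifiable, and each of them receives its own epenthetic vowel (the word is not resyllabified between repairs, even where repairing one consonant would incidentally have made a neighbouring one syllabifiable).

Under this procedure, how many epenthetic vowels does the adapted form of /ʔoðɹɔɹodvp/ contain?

4

After substitution the input is /zojɹɔɹodvp/.
The unsyllabifiable consonants are /j/, /d/, /v/, /p/; each receives one epenthetic vowel.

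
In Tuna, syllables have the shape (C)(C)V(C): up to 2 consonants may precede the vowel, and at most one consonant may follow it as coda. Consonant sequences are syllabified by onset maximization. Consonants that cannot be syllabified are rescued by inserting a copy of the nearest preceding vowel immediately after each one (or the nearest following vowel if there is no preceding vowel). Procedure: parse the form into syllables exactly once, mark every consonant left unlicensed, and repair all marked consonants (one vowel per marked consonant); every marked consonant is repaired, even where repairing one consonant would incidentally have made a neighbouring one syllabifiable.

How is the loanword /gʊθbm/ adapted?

gʊθbʊmʊ

Syllabifying with onset maximization leaves /b/, /m/ stranded (at most one coda consonant is licensed; onsets may contain at most 2 consonants).
Each unlicensed consonant becomes the onset of a new syllable: /b/ → /bʊ/, /m/ → /mʊ/.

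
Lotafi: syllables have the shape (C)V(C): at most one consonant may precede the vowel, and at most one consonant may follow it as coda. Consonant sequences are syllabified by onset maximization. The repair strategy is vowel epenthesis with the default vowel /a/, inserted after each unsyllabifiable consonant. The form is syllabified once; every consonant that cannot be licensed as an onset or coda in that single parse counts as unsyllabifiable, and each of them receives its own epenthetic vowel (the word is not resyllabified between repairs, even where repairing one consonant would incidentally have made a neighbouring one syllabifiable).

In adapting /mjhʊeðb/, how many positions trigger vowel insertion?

The unsyllabifiable consonants are /m/, /j/, /b/; each receives one epenthetic vowel.

3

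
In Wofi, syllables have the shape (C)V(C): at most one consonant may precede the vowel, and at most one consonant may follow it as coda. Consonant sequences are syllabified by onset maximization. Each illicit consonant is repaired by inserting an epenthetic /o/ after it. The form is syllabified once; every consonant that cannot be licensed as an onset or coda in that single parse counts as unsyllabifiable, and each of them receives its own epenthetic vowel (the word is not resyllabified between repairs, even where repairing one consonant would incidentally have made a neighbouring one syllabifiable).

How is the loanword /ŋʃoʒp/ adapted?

ŋoʃoʒpo

Syllabifying with onset maximization leaves /ŋ/, /p/ stranded (at most one coda consonant is licensed; onsets are limited to one consonant).
Epenthesis after each stranded consonant: /ŋ/ → /ŋo/, /p/ → /po/.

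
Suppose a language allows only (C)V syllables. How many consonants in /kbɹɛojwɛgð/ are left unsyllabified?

5

Under (C)V, the unsyllabifiable consonants are /k/, /b/, /j/, /g/, /ð/ (no codas are permitted; onsets are limited to one consonant).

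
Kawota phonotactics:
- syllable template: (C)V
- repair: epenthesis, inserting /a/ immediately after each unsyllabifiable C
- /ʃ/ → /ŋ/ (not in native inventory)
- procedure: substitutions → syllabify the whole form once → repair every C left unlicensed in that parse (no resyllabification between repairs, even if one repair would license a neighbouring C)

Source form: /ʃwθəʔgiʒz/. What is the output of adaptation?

Substitution: /ʃ/ → /ŋ/, giving /ŋwθəʔgiʒz/.
Syllabifying with onset maximization leaves /ŋ/, /w/, /ʔ/, /ʒ/, /z/ stranded (no codas are permitted; onsets are limited to one consonant).
Each unlicensed consonant becomes the onset of a new syllable: /ŋ/ → /ŋa/, /w/ → /wa/, /ʔ/ → /ʔa/, /ʒ/ → /ʒa/, /z/ → /za/.

ŋawaθəʔagiʒaza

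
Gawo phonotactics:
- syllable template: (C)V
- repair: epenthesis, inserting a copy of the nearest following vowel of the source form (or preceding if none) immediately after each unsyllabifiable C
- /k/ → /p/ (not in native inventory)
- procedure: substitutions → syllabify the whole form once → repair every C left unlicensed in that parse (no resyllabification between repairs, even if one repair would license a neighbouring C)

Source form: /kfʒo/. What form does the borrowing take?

Substitution: /k/ → /p/, giving /pfʒo/.
The consonants /p/, /f/ cannot be parsed into a legal (C)V syllable (no codas are permitted; onsets are limited to one consonant).
Inserting the epenthetic vowel yields /p/ → /po/, /f/ → /fo/.

pofoʒo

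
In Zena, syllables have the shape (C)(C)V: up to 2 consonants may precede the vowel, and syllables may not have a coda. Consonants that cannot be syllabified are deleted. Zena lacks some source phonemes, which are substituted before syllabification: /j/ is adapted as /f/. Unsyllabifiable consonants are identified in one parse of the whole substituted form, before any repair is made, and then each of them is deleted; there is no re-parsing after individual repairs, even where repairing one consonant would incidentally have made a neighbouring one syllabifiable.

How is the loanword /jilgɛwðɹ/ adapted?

Substitution: /j/ → /f/, giving /filgɛwðɹ/.
Under (C)(C)V, the unsyllabifiable consonants are /w/, /ð/, /ɹ/ (no codas are permitted; onsets may contain at most 2 consonants).
Deleting the stranded consonants removes /w/, /ð/, /ɹ/.

filgɛ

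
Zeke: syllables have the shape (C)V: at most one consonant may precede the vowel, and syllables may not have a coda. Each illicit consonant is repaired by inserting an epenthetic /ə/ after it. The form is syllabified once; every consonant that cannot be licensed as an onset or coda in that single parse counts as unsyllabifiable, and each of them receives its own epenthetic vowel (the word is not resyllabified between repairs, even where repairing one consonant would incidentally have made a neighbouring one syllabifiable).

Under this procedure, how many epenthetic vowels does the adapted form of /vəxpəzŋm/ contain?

The unsyllabifiable consonants are /x/, /z/, /ŋ/, /m/; each receives one epenthetic vowel.

4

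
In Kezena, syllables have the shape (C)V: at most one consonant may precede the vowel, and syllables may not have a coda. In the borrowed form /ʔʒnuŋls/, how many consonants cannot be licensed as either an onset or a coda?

5

Syllabifying with onset maximization leaves /ʔ/, /ʒ/, /ŋ/, /l/, /s/ stranded (no codas are permitted; onsets are limited to one consonant).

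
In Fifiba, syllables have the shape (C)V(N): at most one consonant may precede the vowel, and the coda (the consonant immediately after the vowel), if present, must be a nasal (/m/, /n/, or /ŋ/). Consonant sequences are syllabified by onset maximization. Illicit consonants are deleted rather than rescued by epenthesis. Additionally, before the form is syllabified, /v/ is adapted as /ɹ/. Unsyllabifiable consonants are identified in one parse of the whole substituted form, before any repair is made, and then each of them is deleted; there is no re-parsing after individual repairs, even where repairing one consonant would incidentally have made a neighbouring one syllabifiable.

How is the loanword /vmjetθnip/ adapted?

jeni

Substitution: /v/ → /ɹ/, giving /ɹmjetθnip/.
Syllabifying with onset maximization leaves /ɹ/, /m/, /t/, /θ/, /p/ stranded (only a nasal (/m/, /n/, or /ŋ/) is licensed in coda position; onsets are limited to one consonant).
Deletion applies to /ɹ/, /m/, /t/, /θ/, /p/.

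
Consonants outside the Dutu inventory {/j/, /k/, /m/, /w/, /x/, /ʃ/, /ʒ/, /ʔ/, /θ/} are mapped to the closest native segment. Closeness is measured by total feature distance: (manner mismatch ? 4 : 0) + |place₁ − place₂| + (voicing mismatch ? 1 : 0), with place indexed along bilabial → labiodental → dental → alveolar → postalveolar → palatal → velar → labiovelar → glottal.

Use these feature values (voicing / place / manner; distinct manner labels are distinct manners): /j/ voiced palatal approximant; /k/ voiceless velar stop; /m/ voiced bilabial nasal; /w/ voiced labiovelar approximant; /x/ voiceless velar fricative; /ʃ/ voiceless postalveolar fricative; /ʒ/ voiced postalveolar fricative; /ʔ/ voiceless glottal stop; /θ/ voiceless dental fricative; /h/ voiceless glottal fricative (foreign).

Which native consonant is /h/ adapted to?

/x/ is closest: same manner (fricative), place distance 2 (glottal→velar), same voicing; total 2. Next closest is /ʃ/ at distance 4.

x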